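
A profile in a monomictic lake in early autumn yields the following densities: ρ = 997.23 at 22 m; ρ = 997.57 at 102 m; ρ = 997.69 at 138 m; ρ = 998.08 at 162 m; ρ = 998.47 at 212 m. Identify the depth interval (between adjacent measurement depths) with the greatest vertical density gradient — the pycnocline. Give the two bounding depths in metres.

Compute the density gradient over each adjacent pair:
  22–102 m: Δρ/Δz = 0.34/80 = 4.3 × 10⁻³ kg m⁻⁴
  102–138 m: Δρ/Δz = 0.12/36 = 3.3 × 10⁻³ kg m⁻⁴
  138–162 m: Δρ/Δz = 0.39/24 = 0.016 kg m⁻⁴
  162–212 m: Δρ/Δz = 0.39/50 = 7.8 × 10⁻³ kg m⁻⁴
The largest gradient is in the 138–162 m interval — the pycnocline.

138–162 m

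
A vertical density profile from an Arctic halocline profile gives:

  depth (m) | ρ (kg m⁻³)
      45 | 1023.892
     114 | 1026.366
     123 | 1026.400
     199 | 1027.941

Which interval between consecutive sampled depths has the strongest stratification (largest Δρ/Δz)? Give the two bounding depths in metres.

Compute the density gradient over each adjacent pair:
  45–114 m: Δρ/Δz = 2.474/69 = 0.036 kg m⁻⁴
  114–123 m: Δρ/Δz = 0.034/9 = 3.8 × 10⁻³ kg m⁻⁴
  123–199 m: Δρ/Δz = 1.541/76 = 0.020 kg m⁻⁴
The largest gradient is in the 45–114 m interval — the pycnocline.

45–114 m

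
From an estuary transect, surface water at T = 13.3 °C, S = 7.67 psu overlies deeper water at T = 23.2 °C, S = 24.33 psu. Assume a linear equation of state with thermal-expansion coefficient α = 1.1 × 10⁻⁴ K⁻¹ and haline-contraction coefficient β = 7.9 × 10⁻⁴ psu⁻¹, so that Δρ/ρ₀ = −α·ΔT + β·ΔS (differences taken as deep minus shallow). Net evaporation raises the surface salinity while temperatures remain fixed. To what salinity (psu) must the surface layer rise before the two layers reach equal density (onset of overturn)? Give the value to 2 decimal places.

Neutral buoyancy requires −α(T_deep − T_surf) + β(S_deep − S_surf′) = 0.
S_surf′ = S_deep − (α/β)·ΔT = 24.33 − (1.1 × 10⁻⁴/7.9 × 10⁻⁴)·(+9.9) = 22.9515 psu.
Increase required: 22.9515 − 7.67 = 15.2815 psu.

22.95 psu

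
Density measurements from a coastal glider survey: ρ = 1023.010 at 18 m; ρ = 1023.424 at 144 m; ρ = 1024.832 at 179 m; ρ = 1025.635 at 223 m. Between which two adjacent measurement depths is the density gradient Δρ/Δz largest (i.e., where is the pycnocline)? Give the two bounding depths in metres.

Compute the density gradient over each adjacent pair:
  18–144 m: Δρ/Δz = 0.414/126 = 3.3 × 10⁻³ kg m⁻⁴
  144–179 m: Δρ/Δz = 1.408/35 = 0.040 kg m⁻⁴
  179–223 m: Δρ/Δz = 0.803/44 = 0.018 kg m⁻⁴
The largest gradient is in the 144–179 m interval — the pycnocline.

144–179 m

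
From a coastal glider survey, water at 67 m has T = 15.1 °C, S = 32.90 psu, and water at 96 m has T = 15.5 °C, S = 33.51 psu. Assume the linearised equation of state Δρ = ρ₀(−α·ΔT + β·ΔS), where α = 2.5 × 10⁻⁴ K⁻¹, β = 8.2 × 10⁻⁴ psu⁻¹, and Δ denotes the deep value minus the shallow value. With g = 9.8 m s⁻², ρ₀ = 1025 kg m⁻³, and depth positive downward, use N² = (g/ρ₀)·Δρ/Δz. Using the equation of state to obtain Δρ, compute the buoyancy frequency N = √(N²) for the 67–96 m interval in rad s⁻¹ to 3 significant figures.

ΔT = +0.4 K, ΔS = +0.61 psu (deep − shallow).
Δρ/ρ₀ = −αΔT + βΔS = -1.00 × 10⁻⁴ + 5.002 × 10⁻⁴ = 4.002 × 10⁻⁴, so Δρ ≈ 0.4102 kg m⁻³.
N² = (g/ρ₀)·Δρ/Δz = g·(Δρ/ρ₀)/Δz = 9.8 × 4.002 × 10⁻⁴ / 29 = 1.3524 × 10⁻⁴ s⁻².
N = √(1.3524 × 10⁻⁴) = 0.011629 rad s⁻¹ ≈ 0.0116 rad s⁻¹.

0.0116 rad s⁻¹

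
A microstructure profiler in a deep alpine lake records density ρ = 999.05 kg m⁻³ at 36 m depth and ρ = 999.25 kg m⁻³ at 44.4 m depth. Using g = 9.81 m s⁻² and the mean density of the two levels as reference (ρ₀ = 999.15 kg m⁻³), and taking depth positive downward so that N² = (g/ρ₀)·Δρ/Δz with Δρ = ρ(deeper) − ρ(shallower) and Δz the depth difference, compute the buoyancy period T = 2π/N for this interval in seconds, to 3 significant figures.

411 s

Δρ = 999.25 − 999.05 = 0.20 kg m⁻³ over Δz = 44.4 − 36 = 8.4 m.
N² = (9.81/999.15) × (0.20/8.4) = 2.3377 × 10⁻⁴ s⁻².
N = √(2.3377 × 10⁻⁴) = 0.015290 rad s⁻¹, so T = 2π/N = 410.93 s ≈ 411 s.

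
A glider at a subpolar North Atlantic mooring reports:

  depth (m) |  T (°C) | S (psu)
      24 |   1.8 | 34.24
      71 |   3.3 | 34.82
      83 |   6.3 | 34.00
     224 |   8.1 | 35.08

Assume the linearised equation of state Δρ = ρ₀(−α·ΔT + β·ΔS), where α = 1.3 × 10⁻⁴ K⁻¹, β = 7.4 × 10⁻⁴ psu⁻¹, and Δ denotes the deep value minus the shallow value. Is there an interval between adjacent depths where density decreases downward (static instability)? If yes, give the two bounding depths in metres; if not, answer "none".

Evaluate Δρ/ρ₀ = −αΔT + βΔS across each adjacent pair:
  24–71 m: −αΔT+βΔS = −(1.3 × 10⁻⁴)(+1.5)+(7.4 × 10⁻⁴)(+0.58) = 2.3 × 10⁻⁴ → stable
  71–83 m: −αΔT+βΔS = −(1.3 × 10⁻⁴)(+3.0)+(7.4 × 10⁻⁴)(-0.82) = -1.0 × 10⁻³ → UNSTABLE
  83–224 m: −αΔT+βΔS = −(1.3 × 10⁻⁴)(+1.8)+(7.4 × 10⁻⁴)(+1.08) = 5.7 × 10⁻⁴ → stable
The 71–83 m interval has Δρ < 0: lighter water underlies denser water.

71–83 m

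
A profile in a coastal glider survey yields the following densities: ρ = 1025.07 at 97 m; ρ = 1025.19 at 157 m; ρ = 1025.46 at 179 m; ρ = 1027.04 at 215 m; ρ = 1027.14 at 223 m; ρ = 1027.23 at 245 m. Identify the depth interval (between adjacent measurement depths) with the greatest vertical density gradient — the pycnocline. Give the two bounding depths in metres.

179–215 m

Compute the density gradient over each adjacent pair:
  97–157 m: Δρ/Δz = 0.12/60 = 2.0 × 10⁻³ kg m⁻⁴
  157–179 m: Δρ/Δz = 0.27/22 = 0.012 kg m⁻⁴
  179–215 m: Δρ/Δz = 1.58/36 = 0.044 kg m⁻⁴
  215–223 m: Δρ/Δz = 0.10/8 = 0.013 kg m⁻⁴
  223–245 m: Δρ/Δz = 0.09/22 = 4.1 × 10⁻³ kg m⁻⁴
The largest gradient is in the 179–215 m interval — the pycnocline.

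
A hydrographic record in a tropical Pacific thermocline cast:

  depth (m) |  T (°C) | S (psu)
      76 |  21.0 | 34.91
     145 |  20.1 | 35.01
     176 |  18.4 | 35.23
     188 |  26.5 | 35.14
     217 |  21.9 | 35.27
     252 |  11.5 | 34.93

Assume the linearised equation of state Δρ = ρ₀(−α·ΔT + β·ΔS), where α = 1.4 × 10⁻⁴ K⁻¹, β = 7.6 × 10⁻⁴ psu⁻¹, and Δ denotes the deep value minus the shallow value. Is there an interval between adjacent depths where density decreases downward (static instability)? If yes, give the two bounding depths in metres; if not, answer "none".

Evaluate Δρ/ρ₀ = −αΔT + βΔS across each adjacent pair:
  76–145 m: −αΔT+βΔS = −(1.4 × 10⁻⁴)(-0.9)+(7.6 × 10⁻⁴)(+0.10) = 2.0 × 10⁻⁴ → stable
  145–176 m: −αΔT+βΔS = −(1.4 × 10⁻⁴)(-1.7)+(7.6 × 10⁻⁴)(+0.22) = 4.1 × 10⁻⁴ → stable
  176–188 m: −αΔT+βΔS = −(1.4 × 10⁻⁴)(+8.1)+(7.6 × 10⁻⁴)(-0.09) = -1.2 × 10⁻³ → UNSTABLE
  188–217 m: −αΔT+βΔS = −(1.4 × 10⁻⁴)(-4.6)+(7.6 × 10⁻⁴)(+0.13) = 7.4 × 10⁻⁴ → stable
  217–252 m: −αΔT+βΔS = −(1.4 × 10⁻⁴)(-10.4)+(7.6 × 10⁻⁴)(-0.34) = 1.2 × 10⁻³ → stable
The 176–188 m interval has Δρ < 0: lighter water underlies denser water.

176–188 m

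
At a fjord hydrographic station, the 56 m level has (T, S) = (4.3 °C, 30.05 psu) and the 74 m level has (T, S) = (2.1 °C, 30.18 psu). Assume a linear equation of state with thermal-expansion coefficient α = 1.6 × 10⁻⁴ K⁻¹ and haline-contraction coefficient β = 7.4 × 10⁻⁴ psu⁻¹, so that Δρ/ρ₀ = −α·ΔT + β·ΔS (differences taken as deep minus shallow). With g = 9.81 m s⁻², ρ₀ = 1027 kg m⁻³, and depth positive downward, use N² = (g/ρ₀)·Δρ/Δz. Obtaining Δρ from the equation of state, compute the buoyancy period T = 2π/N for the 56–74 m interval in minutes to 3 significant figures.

6.70 min

ΔT = -2.2 K, ΔS = +0.13 psu (deep − shallow).
Δρ/ρ₀ = −αΔT + βΔS = 3.52 × 10⁻⁴ + 9.62 × 10⁻⁵ = 4.482 × 10⁻⁴, so Δρ ≈ 0.4603 kg m⁻³.
N² = (g/ρ₀)·Δρ/Δz = g·(Δρ/ρ₀)/Δz = 9.81 × 4.482 × 10⁻⁴ / 18 = 2.4427 × 10⁻⁴ s⁻².
N = √(2.4427 × 10⁻⁴) = 0.015629 rad s⁻¹ → T = 2π/N = 402.02 s = 6.7003 min ≈ 6.70 min.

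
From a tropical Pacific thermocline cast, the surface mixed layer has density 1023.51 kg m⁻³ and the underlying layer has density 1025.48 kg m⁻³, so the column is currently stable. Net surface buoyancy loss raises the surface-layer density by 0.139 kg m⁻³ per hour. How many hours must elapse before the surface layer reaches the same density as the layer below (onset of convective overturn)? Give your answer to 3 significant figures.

Density deficit of the surface layer: 1025.48 − 1023.51 = 1.97 kg m⁻³.
Required change = 1.97 / 0.139 = 14.2 hours.

14.2 hours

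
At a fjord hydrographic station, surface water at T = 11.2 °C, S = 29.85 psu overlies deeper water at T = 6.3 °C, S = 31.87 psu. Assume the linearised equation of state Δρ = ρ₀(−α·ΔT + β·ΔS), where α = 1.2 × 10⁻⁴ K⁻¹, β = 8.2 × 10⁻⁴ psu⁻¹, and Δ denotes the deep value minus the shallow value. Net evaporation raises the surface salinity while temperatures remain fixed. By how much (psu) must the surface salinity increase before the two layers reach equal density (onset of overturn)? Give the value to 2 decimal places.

2.74 psu

Neutral buoyancy requires −α(T_deep − T_surf) + β(S_deep − S_surf′) = 0.
S_surf′ = S_deep − (α/β)·ΔT = 31.87 − (1.2 × 10⁻⁴/8.2 × 10⁻⁴)·(-4.9) = 32.5871 psu.
Increase required: 32.5871 − 29.85 = 2.7371 psu.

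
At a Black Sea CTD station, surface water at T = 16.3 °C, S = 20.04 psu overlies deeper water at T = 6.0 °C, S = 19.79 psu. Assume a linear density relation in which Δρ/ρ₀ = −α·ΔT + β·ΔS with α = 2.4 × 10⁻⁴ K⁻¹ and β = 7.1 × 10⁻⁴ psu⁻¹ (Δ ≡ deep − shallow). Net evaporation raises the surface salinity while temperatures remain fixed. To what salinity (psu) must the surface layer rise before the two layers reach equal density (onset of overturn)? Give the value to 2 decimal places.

23.27 psu

Neutral buoyancy requires −α(T_deep − T_surf) + β(S_deep − S_surf′) = 0.
S_surf′ = S_deep − (α/β)·ΔT = 19.79 − (2.4 × 10⁻⁴/7.1 × 10⁻⁴)·(-10.3) = 23.2717 psu.
Increase required: 23.2717 − 20.04 = 3.2317 psu.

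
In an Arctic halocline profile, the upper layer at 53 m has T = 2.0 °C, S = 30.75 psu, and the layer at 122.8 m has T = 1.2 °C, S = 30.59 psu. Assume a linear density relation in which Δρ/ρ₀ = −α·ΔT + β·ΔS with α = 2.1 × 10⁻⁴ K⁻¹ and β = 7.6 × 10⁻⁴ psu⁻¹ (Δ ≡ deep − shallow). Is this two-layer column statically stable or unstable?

ΔT = 1.2 − 2.0 = -0.8 K and ΔS = 30.59 − 30.75 = -0.16 psu (deep − shallow).
−αΔT = 1.68 × 10⁻⁴; βΔS = -1.216 × 10⁻⁴; sum Δρ/ρ₀ = 4.64 × 10⁻⁵.
Δρ/ρ₀ > 0, so Δρ > 0: deeper water is denser → statically stable.

stable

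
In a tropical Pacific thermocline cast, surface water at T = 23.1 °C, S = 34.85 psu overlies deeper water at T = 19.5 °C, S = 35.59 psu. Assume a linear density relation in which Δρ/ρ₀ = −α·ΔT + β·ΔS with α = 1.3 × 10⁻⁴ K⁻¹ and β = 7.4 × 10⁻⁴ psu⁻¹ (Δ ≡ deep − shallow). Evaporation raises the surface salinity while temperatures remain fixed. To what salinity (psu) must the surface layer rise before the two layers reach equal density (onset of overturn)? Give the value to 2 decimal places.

Neutral buoyancy requires −α(T_deep − T_surf) + β(S_deep − S_surf′) = 0.
S_surf′ = S_deep − (α/β)·ΔT = 35.59 − (1.3 × 10⁻⁴/7.4 × 10⁻⁴)·(-3.6) = 36.2224 psu.
Increase required: 36.2224 − 34.85 = 1.3724 psu.

36.22 psu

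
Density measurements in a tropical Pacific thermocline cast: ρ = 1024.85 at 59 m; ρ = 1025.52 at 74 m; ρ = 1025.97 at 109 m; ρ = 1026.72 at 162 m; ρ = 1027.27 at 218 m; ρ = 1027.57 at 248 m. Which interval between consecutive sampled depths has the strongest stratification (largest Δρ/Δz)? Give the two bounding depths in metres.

59–74 m

Compute the density gradient over each adjacent pair:
  59–74 m: Δρ/Δz = 0.67/15 = 0.045 kg m⁻⁴
  74–109 m: Δρ/Δz = 0.45/35 = 0.013 kg m⁻⁴
  109–162 m: Δρ/Δz = 0.75/53 = 0.014 kg m⁻⁴
  162–218 m: Δρ/Δz = 0.55/56 = 9.8 × 10⁻³ kg m⁻⁴
  218–248 m: Δρ/Δz = 0.30/30 = 0.010 kg m⁻⁴
The largest gradient is in the 59–74 m interval — the pycnocline.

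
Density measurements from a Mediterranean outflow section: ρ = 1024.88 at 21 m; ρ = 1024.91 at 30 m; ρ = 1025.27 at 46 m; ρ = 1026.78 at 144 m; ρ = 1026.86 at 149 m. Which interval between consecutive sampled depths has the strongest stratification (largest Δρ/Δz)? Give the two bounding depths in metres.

30–46 m

Compute the density gradient over each adjacent pair:
  21–30 m: Δρ/Δz = 0.03/9 = 3.3 × 10⁻³ kg m⁻⁴
  30–46 m: Δρ/Δz = 0.36/16 = 0.022 kg m⁻⁴
  46–144 m: Δρ/Δz = 1.51/98 = 0.015 kg m⁻⁴
  144–149 m: Δρ/Δz = 0.08/5 = 0.016 kg m⁻⁴
The largest gradient is in the 30–46 m interval — the pycnocline.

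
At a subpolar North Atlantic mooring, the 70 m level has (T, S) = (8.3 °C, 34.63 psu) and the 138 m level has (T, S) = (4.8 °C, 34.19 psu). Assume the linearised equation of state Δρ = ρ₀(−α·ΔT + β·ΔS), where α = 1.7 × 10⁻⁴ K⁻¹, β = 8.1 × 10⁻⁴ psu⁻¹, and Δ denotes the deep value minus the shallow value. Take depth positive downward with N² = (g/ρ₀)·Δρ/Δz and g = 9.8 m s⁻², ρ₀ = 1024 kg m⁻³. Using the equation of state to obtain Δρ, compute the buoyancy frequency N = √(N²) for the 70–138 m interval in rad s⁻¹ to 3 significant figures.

ΔT = -3.5 K, ΔS = -0.44 psu (deep − shallow).
Δρ/ρ₀ = −αΔT + βΔS = 5.95 × 10⁻⁴ − 3.564 × 10⁻⁴ = 2.386 × 10⁻⁴, so Δρ ≈ 0.2443 kg m⁻³.
N² = (g/ρ₀)·Δρ/Δz = g·(Δρ/ρ₀)/Δz = 9.8 × 2.386 × 10⁻⁴ / 68 = 3.4386 × 10⁻⁵ s⁻².
N = √(3.4386 × 10⁻⁵) = 5.8640 × 10⁻³ rad s⁻¹ ≈ 5.86 × 10⁻³ rad s⁻¹.

5.86 × 10⁻³ rad s⁻¹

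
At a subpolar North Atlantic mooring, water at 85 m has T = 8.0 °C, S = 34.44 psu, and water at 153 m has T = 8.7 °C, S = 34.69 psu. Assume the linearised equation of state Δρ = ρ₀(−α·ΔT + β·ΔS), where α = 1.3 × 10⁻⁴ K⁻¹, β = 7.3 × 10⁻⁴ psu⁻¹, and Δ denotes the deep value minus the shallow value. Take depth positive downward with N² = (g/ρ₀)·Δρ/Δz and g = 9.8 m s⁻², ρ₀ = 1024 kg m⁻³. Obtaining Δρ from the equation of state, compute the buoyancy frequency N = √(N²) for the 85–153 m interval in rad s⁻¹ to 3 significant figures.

3.63 × 10⁻³ rad s⁻¹

ΔT = +0.7 K, ΔS = +0.25 psu (deep − shallow).
Δρ/ρ₀ = −αΔT + βΔS = -9.10 × 10⁻⁵ + 1.825 × 10⁻⁴ = 9.15 × 10⁻⁵, so Δρ ≈ 0.09370 kg m⁻³.
N² = (g/ρ₀)·Δρ/Δz = g·(Δρ/ρ₀)/Δz = 9.8 × 9.15 × 10⁻⁵ / 68 = 1.3187 × 10⁻⁵ s⁻².
N = √(1.3187 × 10⁻⁵) = 3.6314 × 10⁻³ rad s⁻¹ ≈ 3.63 × 10⁻³ rad s⁻¹.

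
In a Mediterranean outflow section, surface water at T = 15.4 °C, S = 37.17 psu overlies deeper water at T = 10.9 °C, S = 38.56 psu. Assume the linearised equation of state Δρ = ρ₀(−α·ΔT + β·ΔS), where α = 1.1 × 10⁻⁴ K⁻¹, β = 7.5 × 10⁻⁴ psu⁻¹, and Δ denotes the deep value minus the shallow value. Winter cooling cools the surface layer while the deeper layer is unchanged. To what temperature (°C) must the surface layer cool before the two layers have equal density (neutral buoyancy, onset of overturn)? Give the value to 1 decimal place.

Neutral buoyancy requires Δρ = 0, i.e. −α(T_deep − T_surf′) + β(S_deep − S_surf) = 0.
T_surf′ = T_deep − (β/α)·ΔS = 10.9 − (7.5 × 10⁻⁴/1.1 × 10⁻⁴)·(+1.39) = 1.423 °C.
Cooling required: 15.4 − (1.423) = 13.977 °C.

1.4 °C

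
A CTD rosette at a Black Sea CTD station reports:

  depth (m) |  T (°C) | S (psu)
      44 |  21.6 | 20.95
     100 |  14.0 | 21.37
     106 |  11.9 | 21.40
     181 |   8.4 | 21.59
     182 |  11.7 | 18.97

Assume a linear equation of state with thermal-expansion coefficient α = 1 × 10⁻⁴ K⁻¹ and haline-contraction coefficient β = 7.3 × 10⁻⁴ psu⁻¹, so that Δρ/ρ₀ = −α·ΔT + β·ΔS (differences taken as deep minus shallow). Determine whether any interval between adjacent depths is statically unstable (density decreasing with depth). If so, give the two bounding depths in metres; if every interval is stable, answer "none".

181–182 m

Evaluate Δρ/ρ₀ = −αΔT + βΔS across each adjacent pair:
  44–100 m: −αΔT+βΔS = −(1 × 10⁻⁴)(-7.6)+(7.3 × 10⁻⁴)(+0.42) = 1.1 × 10⁻³ → stable
  100–106 m: −αΔT+βΔS = −(1 × 10⁻⁴)(-2.1)+(7.3 × 10⁻⁴)(+0.03) = 2.3 × 10⁻⁴ → stable
  106–181 m: −αΔT+βΔS = −(1 × 10⁻⁴)(-3.5)+(7.3 × 10⁻⁴)(+0.19) = 4.9 × 10⁻⁴ → stable
  181–182 m: −αΔT+βΔS = −(1 × 10⁻⁴)(+3.3)+(7.3 × 10⁻⁴)(-2.62) = -2.2 × 10⁻³ → UNSTABLE
The 181–182 m interval has Δρ < 0: lighter water underlies denser water.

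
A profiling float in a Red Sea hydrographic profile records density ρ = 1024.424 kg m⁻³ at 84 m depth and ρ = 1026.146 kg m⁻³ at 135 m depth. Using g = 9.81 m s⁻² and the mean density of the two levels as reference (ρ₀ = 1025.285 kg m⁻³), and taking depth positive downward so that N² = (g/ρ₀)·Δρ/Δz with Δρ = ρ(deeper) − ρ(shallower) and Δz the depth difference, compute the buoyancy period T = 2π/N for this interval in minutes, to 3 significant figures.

Δρ = 1026.146 − 1024.424 = 1.722 kg m⁻³ over Δz = 135 − 84 = 51 m.
N² = (9.81/1025.285) × (1.722/51) = 3.2306 × 10⁻⁴ s⁻².
N = √(3.2306 × 10⁻⁴) = 0.017974 rad s⁻¹, so T = 2π/N = 349.57 s = 5.8262 min ≈ 5.83 min.

5.83 min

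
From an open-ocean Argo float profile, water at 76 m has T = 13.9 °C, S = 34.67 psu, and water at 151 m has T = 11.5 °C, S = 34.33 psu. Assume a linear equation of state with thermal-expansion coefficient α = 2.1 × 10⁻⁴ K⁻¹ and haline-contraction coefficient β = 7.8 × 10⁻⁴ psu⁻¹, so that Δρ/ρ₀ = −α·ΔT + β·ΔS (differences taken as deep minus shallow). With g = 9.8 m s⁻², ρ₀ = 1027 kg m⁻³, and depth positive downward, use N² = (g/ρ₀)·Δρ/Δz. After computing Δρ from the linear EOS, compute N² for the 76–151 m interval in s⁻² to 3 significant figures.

3.12 × 10⁻⁵ s⁻²

ΔT = -2.4 K, ΔS = -0.34 psu (deep − shallow).
Δρ/ρ₀ = −αΔT + βΔS = 5.04 × 10⁻⁴ − 2.652 × 10⁻⁴ = 2.388 × 10⁻⁴, so Δρ ≈ 0.2452 kg m⁻³.
N² = (g/ρ₀)·Δρ/Δz = g·(Δρ/ρ₀)/Δz = 9.8 × 2.388 × 10⁻⁴ / 75 = 3.1203 × 10⁻⁵ s⁻² ≈ 3.12 × 10⁻⁵ s⁻².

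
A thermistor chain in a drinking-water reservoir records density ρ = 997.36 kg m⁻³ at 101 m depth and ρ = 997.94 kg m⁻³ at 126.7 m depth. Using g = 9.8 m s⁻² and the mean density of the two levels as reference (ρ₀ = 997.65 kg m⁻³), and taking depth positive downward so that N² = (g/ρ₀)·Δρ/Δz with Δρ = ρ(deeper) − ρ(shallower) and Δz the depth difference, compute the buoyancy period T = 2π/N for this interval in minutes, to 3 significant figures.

Δρ = 997.94 − 997.36 = 0.58 kg m⁻³ over Δz = 126.7 − 101 = 25.7 m.
N² = (9.8/997.65) × (0.58/25.7) = 2.2169 × 10⁻⁴ s⁻².
N = √(2.2169 × 10⁻⁴) = 0.014889 rad s⁻¹, so T = 2π/N = 422.00 s = 7.0333 min ≈ 7.03 min.

7.03 min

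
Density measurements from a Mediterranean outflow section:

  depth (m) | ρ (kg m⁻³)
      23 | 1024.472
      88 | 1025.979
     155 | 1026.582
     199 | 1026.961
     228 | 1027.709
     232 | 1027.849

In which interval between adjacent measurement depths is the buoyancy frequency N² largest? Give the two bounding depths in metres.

Compute the density gradient over each adjacent pair:
  23–88 m: Δρ/Δz = 1.507/65 = 0.023 kg m⁻⁴
  88–155 m: Δρ/Δz = 0.603/67 = 9.0 × 10⁻³ kg m⁻⁴
  155–199 m: Δρ/Δz = 0.379/44 = 8.6 × 10⁻³ kg m⁻⁴
  199–228 m: Δρ/Δz = 0.748/29 = 0.026 kg m⁻⁴
  228–232 m: Δρ/Δz = 0.140/4 = 0.035 kg m⁻⁴
The largest gradient is in the 228–232 m interval — the pycnocline.

228–232 m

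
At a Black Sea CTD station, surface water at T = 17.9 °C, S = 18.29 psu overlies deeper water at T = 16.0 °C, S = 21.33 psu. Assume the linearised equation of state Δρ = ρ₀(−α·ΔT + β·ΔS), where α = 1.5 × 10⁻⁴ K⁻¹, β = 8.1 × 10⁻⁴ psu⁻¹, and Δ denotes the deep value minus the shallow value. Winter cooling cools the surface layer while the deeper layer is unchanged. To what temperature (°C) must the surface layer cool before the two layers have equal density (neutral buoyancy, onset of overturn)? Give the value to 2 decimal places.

-0.42 °C

Neutral buoyancy requires Δρ = 0, i.e. −α(T_deep − T_surf′) + β(S_deep − S_surf) = 0.
T_surf′ = T_deep − (β/α)·ΔS = 16.0 − (8.1 × 10⁻⁴/1.5 × 10⁻⁴)·(+3.04) = -0.4160 °C.
Cooling required: 17.9 − (-0.4160) = 18.3160 °C.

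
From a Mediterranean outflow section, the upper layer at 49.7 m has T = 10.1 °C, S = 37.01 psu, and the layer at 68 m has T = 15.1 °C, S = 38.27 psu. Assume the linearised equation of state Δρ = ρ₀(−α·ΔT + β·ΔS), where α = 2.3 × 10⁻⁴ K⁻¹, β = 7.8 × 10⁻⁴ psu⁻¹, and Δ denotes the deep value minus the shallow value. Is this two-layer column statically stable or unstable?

unstable

ΔT = 15.1 − 10.1 = +5.0 K and ΔS = 38.27 − 37.01 = +1.26 psu (deep − shallow).
−αΔT = -1.15 × 10⁻³; βΔS = 9.828 × 10⁻⁴; sum Δρ/ρ₀ = -1.672 × 10⁻⁴.
Δρ/ρ₀ < 0, so Δρ < 0: deeper water is lighter → statically unstable; the column would overturn.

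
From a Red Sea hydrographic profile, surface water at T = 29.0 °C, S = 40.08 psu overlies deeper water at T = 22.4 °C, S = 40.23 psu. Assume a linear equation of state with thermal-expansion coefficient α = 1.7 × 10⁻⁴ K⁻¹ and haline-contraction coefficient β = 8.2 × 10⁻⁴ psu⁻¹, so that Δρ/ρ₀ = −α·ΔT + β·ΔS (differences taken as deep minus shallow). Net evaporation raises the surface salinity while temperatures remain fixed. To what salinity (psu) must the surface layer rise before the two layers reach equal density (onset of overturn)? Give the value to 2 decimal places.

Neutral buoyancy requires −α(T_deep − T_surf) + β(S_deep − S_surf′) = 0.
S_surf′ = S_deep − (α/β)·ΔT = 40.23 − (1.7 × 10⁻⁴/8.2 × 10⁻⁴)·(-6.6) = 41.5983 psu.
Increase required: 41.5983 − 40.08 = 1.5183 psu.

41.60 psu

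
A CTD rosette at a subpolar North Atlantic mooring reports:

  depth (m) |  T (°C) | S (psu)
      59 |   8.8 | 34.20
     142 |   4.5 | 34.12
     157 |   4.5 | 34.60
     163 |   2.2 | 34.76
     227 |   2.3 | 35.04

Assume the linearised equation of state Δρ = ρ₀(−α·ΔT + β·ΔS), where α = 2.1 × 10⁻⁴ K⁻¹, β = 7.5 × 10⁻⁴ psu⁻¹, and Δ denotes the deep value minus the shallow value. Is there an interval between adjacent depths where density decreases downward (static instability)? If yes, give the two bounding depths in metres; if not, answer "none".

Evaluate Δρ/ρ₀ = −αΔT + βΔS across each adjacent pair:
  59–142 m: −αΔT+βΔS = −(2.1 × 10⁻⁴)(-4.3)+(7.5 × 10⁻⁴)(-0.08) = 8.4 × 10⁻⁴ → stable
  142–157 m: −αΔT+βΔS = −(2.1 × 10⁻⁴)(+0.0)+(7.5 × 10⁻⁴)(+0.48) = 3.6 × 10⁻⁴ → stable
  157–163 m: −αΔT+βΔS = −(2.1 × 10⁻⁴)(-2.3)+(7.5 × 10⁻⁴)(+0.16) = 6.0 × 10⁻⁴ → stable
  163–227 m: −αΔT+βΔS = −(2.1 × 10⁻⁴)(+0.1)+(7.5 × 10⁻⁴)(+0.28) = 1.9 × 10⁻⁴ → stable
Every interval has Δρ > 0: the column is stably stratified throughout.

none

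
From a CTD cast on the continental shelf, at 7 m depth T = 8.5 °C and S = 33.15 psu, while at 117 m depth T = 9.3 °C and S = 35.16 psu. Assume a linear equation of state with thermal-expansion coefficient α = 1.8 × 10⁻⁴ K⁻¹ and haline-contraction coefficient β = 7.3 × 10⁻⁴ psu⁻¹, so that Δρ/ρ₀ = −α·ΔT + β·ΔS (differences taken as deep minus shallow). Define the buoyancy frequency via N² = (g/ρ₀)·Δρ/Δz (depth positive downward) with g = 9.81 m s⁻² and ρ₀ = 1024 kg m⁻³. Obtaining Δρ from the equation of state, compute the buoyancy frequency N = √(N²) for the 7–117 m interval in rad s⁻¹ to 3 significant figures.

ΔT = +0.8 K, ΔS = +2.01 psu (deep − shallow).
Δρ/ρ₀ = −αΔT + βΔS = -1.44 × 10⁻⁴ + 1.4673 × 10⁻³ = 1.3233 × 10⁻³, so Δρ ≈ 1.355 kg m⁻³.
N² = (g/ρ₀)·Δρ/Δz = g·(Δρ/ρ₀)/Δz = 9.81 × 1.3233 × 10⁻³ / 110 = 1.1801 × 10⁻⁴ s⁻².
N = √(1.1801 × 10⁻⁴) = 0.010863 rad s⁻¹ ≈ 0.0109 rad s⁻¹.

0.0109 rad s⁻¹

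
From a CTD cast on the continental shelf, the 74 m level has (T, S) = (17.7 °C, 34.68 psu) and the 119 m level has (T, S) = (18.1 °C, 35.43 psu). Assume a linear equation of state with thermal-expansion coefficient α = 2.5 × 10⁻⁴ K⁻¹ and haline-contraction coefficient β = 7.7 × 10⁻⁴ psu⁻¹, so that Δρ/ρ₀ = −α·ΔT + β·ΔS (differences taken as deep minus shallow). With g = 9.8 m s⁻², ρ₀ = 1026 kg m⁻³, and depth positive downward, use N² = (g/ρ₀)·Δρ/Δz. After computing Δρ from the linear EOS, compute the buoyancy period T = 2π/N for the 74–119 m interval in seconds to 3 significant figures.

ΔT = +0.4 K, ΔS = +0.75 psu (deep − shallow).
Δρ/ρ₀ = −αΔT + βΔS = -1.00 × 10⁻⁴ + 5.775 × 10⁻⁴ = 4.775 × 10⁻⁴, so Δρ ≈ 0.4899 kg m⁻³.
N² = (g/ρ₀)·Δρ/Δz = g·(Δρ/ρ₀)/Δz = 9.8 × 4.775 × 10⁻⁴ / 45 = 1.0399 × 10⁻⁴ s⁻².
N = √(1.0399 × 10⁻⁴) = 0.010198 rad s⁻¹ → T = 2π/N = 616.12 s ≈ 616 s.

616 s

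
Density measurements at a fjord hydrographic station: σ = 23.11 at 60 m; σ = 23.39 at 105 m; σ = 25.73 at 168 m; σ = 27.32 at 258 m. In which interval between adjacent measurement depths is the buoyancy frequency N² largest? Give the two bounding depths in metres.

105–168 m

Compute the density gradient over each adjacent pair:
  60–105 m: Δρ/Δz = 0.28/45 = 6.2 × 10⁻³ kg m⁻⁴
  105–168 m: Δρ/Δz = 2.34/63 = 0.037 kg m⁻⁴
  168–258 m: Δρ/Δz = 1.59/90 = 0.018 kg m⁻⁴
The largest gradient is in the 105–168 m interval — the pycnocline.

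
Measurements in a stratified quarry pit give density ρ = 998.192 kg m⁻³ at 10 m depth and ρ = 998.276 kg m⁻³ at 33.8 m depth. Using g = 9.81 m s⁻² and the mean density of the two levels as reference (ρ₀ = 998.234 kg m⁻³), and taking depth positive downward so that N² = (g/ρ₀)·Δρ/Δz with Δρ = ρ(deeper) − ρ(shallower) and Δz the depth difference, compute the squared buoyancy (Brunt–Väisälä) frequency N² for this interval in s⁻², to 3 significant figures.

3.47 × 10⁻⁵ s⁻²

Δρ = 998.276 − 998.192 = 0.084 kg m⁻³ over Δz = 33.8 − 10 = 23.8 m.
N² = (9.81/998.234) × (0.084/23.8) = 3.4685 × 10⁻⁵ s⁻² ≈ 3.47 × 10⁻⁵ s⁻².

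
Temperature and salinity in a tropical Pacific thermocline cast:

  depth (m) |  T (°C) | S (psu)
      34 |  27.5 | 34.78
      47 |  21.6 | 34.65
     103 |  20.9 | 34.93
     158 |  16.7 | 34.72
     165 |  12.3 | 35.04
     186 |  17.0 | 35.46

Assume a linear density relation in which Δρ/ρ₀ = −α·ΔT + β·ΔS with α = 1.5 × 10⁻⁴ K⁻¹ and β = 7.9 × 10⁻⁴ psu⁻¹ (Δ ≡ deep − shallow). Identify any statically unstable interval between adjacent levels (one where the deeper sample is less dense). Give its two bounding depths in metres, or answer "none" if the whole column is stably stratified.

165–186 m

Evaluate Δρ/ρ₀ = −αΔT + βΔS across each adjacent pair:
  34–47 m: −αΔT+βΔS = −(1.5 × 10⁻⁴)(-5.9)+(7.9 × 10⁻⁴)(-0.13) = 7.8 × 10⁻⁴ → stable
  47–103 m: −αΔT+βΔS = −(1.5 × 10⁻⁴)(-0.7)+(7.9 × 10⁻⁴)(+0.28) = 3.3 × 10⁻⁴ → stable
  103–158 m: −αΔT+βΔS = −(1.5 × 10⁻⁴)(-4.2)+(7.9 × 10⁻⁴)(-0.21) = 4.6 × 10⁻⁴ → stable
  158–165 m: −αΔT+βΔS = −(1.5 × 10⁻⁴)(-4.4)+(7.9 × 10⁻⁴)(+0.32) = 9.1 × 10⁻⁴ → stable
  165–186 m: −αΔT+βΔS = −(1.5 × 10⁻⁴)(+4.7)+(7.9 × 10⁻⁴)(+0.42) = -3.7 × 10⁻⁴ → UNSTABLE
The 165–186 m interval has Δρ < 0: lighter water underlies denser water.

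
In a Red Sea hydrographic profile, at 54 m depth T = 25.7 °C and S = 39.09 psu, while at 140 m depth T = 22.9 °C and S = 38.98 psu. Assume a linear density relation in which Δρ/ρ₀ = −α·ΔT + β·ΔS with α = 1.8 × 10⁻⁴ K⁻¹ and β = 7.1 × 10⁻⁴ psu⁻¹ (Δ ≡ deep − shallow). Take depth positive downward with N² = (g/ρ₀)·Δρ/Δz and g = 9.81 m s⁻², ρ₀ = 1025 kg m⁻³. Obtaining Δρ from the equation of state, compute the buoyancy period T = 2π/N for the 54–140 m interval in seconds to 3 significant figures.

ΔT = -2.8 K, ΔS = -0.11 psu (deep − shallow).
Δρ/ρ₀ = −αΔT + βΔS = 5.04 × 10⁻⁴ − 7.81 × 10⁻⁵ = 4.259 × 10⁻⁴, so Δρ ≈ 0.4365 kg m⁻³.
N² = (g/ρ₀)·Δρ/Δz = g·(Δρ/ρ₀)/Δz = 9.81 × 4.259 × 10⁻⁴ / 86 = 4.8582 × 10⁻⁵ s⁻².
N = √(4.8582 × 10⁻⁵) = 6.9701 × 10⁻³ rad s⁻¹ → T = 2π/N = 901.45 s ≈ 901 s.

901 s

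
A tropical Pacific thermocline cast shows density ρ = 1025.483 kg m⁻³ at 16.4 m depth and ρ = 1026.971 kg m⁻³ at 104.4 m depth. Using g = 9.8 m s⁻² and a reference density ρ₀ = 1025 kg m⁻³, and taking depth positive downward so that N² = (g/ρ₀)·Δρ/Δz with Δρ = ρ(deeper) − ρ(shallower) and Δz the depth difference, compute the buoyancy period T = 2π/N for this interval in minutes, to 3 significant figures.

Δρ = 1026.971 − 1025.483 = 1.488 kg m⁻³ over Δz = 104.4 − 16.4 = 88 m.
N² = (9.8/1025) × (1.488/88) = 1.6167 × 10⁻⁴ s⁻².
N = √(1.6167 × 10⁻⁴) = 0.012715 rad s⁻¹, so T = 2π/N = 494.16 s = 8.2360 min ≈ 8.24 min.

8.24 min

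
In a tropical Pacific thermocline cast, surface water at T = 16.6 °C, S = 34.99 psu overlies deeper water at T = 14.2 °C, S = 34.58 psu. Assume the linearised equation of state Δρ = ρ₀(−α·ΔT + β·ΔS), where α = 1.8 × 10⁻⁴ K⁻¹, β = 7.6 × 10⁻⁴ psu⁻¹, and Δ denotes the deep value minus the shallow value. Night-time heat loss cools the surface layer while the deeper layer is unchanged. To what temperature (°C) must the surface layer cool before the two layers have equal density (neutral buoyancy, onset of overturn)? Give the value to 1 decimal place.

Neutral buoyancy requires Δρ = 0, i.e. −α(T_deep − T_surf′) + β(S_deep − S_surf) = 0.
T_surf′ = T_deep − (β/α)·ΔS = 14.2 − (7.6 × 10⁻⁴/1.8 × 10⁻⁴)·(-0.41) = 15.931 °C.
Cooling required: 16.6 − (15.931) = 0.669 °C.

15.9 °C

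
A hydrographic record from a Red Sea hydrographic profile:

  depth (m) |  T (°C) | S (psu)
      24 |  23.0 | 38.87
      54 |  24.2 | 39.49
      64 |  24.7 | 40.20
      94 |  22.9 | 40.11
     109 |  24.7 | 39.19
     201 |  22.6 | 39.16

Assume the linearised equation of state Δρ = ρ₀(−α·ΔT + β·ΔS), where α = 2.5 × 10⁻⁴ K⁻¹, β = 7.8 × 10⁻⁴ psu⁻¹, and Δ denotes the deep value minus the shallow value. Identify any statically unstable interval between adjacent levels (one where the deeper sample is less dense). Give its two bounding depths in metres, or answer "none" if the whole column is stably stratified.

94–109 m

Evaluate Δρ/ρ₀ = −αΔT + βΔS across each adjacent pair:
  24–54 m: −αΔT+βΔS = −(2.5 × 10⁻⁴)(+1.2)+(7.8 × 10⁻⁴)(+0.62) = 1.8 × 10⁻⁴ → stable
  54–64 m: −αΔT+βΔS = −(2.5 × 10⁻⁴)(+0.5)+(7.8 × 10⁻⁴)(+0.71) = 4.3 × 10⁻⁴ → stable
  64–94 m: −αΔT+βΔS = −(2.5 × 10⁻⁴)(-1.8)+(7.8 × 10⁻⁴)(-0.09) = 3.8 × 10⁻⁴ → stable
  94–109 m: −αΔT+βΔS = −(2.5 × 10⁻⁴)(+1.8)+(7.8 × 10⁻⁴)(-0.92) = -1.2 × 10⁻³ → UNSTABLE
  109–201 m: −αΔT+βΔS = −(2.5 × 10⁻⁴)(-2.1)+(7.8 × 10⁻⁴)(-0.03) = 5.0 × 10⁻⁴ → stable
The 94–109 m interval has Δρ < 0: lighter water underlies denser water.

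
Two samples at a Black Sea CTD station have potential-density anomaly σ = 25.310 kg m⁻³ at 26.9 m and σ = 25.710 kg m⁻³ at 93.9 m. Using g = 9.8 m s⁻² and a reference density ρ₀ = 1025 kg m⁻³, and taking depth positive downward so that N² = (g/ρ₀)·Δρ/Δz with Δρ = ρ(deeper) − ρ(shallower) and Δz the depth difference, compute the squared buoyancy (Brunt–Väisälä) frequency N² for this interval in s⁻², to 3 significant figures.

Δρ = 1025.710 − 1025.310 = 0.400 kg m⁻³ over Δz = 93.9 − 26.9 = 67 m.
N² = (9.8/1025) × (0.400/67) = 5.7080 × 10⁻⁵ s⁻² ≈ 5.71 × 10⁻⁵ s⁻².

5.71 × 10⁻⁵ s⁻²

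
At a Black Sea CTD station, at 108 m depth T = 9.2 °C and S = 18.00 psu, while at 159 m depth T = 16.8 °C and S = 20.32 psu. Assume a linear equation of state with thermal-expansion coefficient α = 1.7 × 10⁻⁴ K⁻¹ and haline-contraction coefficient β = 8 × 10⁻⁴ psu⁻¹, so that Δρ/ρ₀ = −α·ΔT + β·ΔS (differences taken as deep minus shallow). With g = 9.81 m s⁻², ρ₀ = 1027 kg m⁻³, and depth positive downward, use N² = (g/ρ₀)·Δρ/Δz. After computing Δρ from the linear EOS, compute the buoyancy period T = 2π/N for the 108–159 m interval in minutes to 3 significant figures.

10.1 min

ΔT = +7.6 K, ΔS = +2.32 psu (deep − shallow).
Δρ/ρ₀ = −αΔT + βΔS = -1.292 × 10⁻³ + 1.856 × 10⁻³ = 5.64 × 10⁻⁴, so Δρ ≈ 0.5792 kg m⁻³.
N² = (g/ρ₀)·Δρ/Δz = g·(Δρ/ρ₀)/Δz = 9.81 × 5.64 × 10⁻⁴ / 51 = 1.0849 × 10⁻⁴ s⁻².
N = √(1.0849 × 10⁻⁴) = 0.010416 rad s⁻¹ → T = 2π/N = 603.22 s = 10.054 min ≈ 10.1 min.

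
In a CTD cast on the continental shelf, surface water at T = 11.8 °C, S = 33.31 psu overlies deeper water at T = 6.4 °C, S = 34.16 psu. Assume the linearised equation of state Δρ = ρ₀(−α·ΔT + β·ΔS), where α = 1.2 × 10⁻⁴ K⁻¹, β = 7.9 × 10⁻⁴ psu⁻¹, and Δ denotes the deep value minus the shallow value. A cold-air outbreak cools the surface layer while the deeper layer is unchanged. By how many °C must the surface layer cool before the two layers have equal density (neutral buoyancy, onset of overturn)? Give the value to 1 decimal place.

11.0 °C

Neutral buoyancy requires Δρ = 0, i.e. −α(T_deep − T_surf′) + β(S_deep − S_surf) = 0.
T_surf′ = T_deep − (β/α)·ΔS = 6.4 − (7.9 × 10⁻⁴/1.2 × 10⁻⁴)·(+0.85) = 0.804 °C.
Cooling required: 11.8 − (0.804) = 10.996 °C.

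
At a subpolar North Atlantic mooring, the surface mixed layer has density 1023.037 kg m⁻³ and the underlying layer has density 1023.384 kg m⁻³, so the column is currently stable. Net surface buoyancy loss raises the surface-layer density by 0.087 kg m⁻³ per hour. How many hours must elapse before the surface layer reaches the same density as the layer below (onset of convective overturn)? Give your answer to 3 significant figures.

3.99 hours

Density deficit of the surface layer: 1023.384 − 1023.037 = 0.347 kg m⁻³.
Required change = 0.347 / 0.087 = 3.99 hours.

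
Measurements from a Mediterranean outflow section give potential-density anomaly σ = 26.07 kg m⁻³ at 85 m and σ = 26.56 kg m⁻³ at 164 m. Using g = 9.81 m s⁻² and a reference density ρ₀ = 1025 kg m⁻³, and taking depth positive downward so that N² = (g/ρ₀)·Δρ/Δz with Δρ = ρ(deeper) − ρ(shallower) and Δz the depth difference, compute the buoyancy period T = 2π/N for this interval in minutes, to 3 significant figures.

Δρ = 1026.56 − 1026.07 = 0.49 kg m⁻³ over Δz = 164 − 85 = 79 m.
N² = (9.81/1025) × (0.49/79) = 5.9363 × 10⁻⁵ s⁻².
N = √(5.9363 × 10⁻⁵) = 7.7047 × 10⁻³ rad s⁻¹, so T = 2π/N = 815.50 s = 13.592 min ≈ 13.6 min.
A positive N² confirms static stability across the interval.

13.6 min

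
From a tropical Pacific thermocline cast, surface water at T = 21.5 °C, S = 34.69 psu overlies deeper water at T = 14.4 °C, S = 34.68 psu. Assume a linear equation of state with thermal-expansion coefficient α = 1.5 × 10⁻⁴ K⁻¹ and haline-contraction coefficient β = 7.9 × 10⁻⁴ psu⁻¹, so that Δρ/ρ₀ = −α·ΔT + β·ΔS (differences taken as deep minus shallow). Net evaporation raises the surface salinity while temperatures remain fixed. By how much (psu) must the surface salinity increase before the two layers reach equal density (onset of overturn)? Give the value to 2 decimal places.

Neutral buoyancy requires −α(T_deep − T_surf) + β(S_deep − S_surf′) = 0.
S_surf′ = S_deep − (α/β)·ΔT = 34.68 − (1.5 × 10⁻⁴/7.9 × 10⁻⁴)·(-7.1) = 36.0281 psu.
Increase required: 36.0281 − 34.69 = 1.3381 psu.

1.34 psu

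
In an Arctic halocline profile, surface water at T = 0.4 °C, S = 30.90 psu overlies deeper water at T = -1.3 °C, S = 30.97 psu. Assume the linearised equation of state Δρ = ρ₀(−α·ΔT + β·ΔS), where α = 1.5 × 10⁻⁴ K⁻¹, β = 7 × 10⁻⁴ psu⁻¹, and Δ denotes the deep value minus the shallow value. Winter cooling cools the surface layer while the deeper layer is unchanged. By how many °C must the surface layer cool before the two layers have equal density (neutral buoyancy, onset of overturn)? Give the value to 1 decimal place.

Neutral buoyancy requires Δρ = 0, i.e. −α(T_deep − T_surf′) + β(S_deep − S_surf) = 0.
T_surf′ = T_deep − (β/α)·ΔS = -1.3 − (7 × 10⁻⁴/1.5 × 10⁻⁴)·(+0.07) = -1.627 °C.
Cooling required: 0.4 − (-1.627) = 2.027 °C.

2.0 °C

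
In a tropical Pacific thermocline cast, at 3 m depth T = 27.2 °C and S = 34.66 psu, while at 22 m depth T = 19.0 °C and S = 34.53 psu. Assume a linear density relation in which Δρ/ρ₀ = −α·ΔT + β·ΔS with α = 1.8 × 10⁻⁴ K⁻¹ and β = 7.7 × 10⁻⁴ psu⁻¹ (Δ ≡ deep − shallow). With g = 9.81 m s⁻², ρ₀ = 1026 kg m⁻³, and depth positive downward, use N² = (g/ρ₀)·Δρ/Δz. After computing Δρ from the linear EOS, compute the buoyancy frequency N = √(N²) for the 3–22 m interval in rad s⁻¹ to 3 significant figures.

0.0267 rad s⁻¹

ΔT = -8.2 K, ΔS = -0.13 psu (deep − shallow).
Δρ/ρ₀ = −αΔT + βΔS = 1.476 × 10⁻³ − 1.001 × 10⁻⁴ = 1.3759 × 10⁻³, so Δρ ≈ 1.412 kg m⁻³.
N² = (g/ρ₀)·Δρ/Δz = g·(Δρ/ρ₀)/Δz = 9.81 × 1.3759 × 10⁻³ / 19 = 7.1040 × 10⁻⁴ s⁻².
N = √(7.1040 × 10⁻⁴) = 0.026653 rad s⁻¹ ≈ 0.0267 rad s⁻¹.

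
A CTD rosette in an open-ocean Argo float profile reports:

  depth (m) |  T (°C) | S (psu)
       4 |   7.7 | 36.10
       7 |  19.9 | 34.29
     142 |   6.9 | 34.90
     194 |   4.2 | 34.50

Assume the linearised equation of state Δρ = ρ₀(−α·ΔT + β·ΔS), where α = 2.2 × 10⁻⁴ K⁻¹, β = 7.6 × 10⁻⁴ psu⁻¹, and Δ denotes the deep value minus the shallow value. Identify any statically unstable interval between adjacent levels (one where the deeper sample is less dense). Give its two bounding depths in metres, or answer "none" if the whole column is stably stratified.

Evaluate Δρ/ρ₀ = −αΔT + βΔS across each adjacent pair:
  4–7 m: −αΔT+βΔS = −(2.2 × 10⁻⁴)(+12.2)+(7.6 × 10⁻⁴)(-1.81) = -4.1 × 10⁻³ → UNSTABLE
  7–142 m: −αΔT+βΔS = −(2.2 × 10⁻⁴)(-13.0)+(7.6 × 10⁻⁴)(+0.61) = 3.3 × 10⁻³ → stable
  142–194 m: −αΔT+βΔS = −(2.2 × 10⁻⁴)(-2.7)+(7.6 × 10⁻⁴)(-0.40) = 2.9 × 10⁻⁴ → stable
The 4–7 m interval has Δρ < 0: lighter water underlies denser water.

4–7 m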